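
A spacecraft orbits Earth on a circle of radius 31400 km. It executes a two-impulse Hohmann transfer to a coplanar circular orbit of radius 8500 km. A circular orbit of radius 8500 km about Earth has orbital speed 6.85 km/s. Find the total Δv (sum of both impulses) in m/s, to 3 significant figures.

Δv = 2980 m/s

From the circular-orbit relation v² = μ/r at r = 8500 km: μ = v²r = (6.85)² × 8500 = 3.98841×10^5 km³/s².
Semi-major axis of the transfer orbit: a_t = (31400 + 8500)/2 = 19950 km.
Circular speed at r₁: v₁ = √(μ/r₁) = √(3.98841×10^5/31400) = 3.56398 km/s.
Transfer-orbit speed at r₁ (vis-viva equation): v_a = √[μ(2/r₁ − 1/a_t)] = 2.32634 km/s.
First burn Δv₁ = |v_a − v₁| = 1.2376 km/s.
Circular speed at r₂: v₂ = √(μ/r₂) = 6.8500 km/s.
Transfer-orbit speed at r₂: v_p = √[μ(2/r₂ − 1/a_t)] = 8.5938 km/s.
Second burn Δv₂ = |v₂ − v_p| = 1.7438 km/s.
Δv = Δv₁ + Δv₂ = 1.2376 + 1.7438 = 2.981 km/s.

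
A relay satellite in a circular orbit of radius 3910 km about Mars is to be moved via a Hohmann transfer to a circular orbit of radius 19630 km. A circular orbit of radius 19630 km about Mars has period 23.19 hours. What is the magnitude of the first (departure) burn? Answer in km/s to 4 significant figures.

From Kepler's third law T² = 4π²r³/μ at r = 19630 km, T = 23.19 hours = 23.19 × 3600 s = 83484 s: μ = 4π²r³/T² = 42846.4 km³/s².
The Hohmann ellipse has a_t = (r₁ + r₂)/2 = 11770 km.
On the circular orbit at r = 3910 km, v_c = √(μ/r) = 3.3103 km/s.
Transfer-orbit speed at the same r (vis-viva, a = a_t): v_t = √[μ(2/r − 1/a_t)] = 4.2750 km/s.
Δv₁ = |v_t − v_c| = |4.2750 − 3.3103| = 0.9647 km/s.

Δv₁ = 0.9647 km/s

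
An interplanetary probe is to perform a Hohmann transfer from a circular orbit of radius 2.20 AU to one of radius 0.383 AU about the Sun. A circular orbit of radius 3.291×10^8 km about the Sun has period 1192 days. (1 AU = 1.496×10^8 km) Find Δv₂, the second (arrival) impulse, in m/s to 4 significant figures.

Δv₂ = 14680 m/s

From Kepler's third law T² = 4π²r³/μ at r = 3.291×10^8 km, T = 1192 days = 1192 × 86400 s = 1.029888×10^8 s: μ = 4π²r³/T² = 1.32667×10^11 km³/s².
In km: r₁ = 2.20 × 1.496×10^8 = 3.2912×10^8 km; r₂ = 0.383 × 1.496×10^8 = 5.72968×10^7 km.
Transfer-ellipse semi-major axis a_t = (r₁ + r₂)/2 = (3.2912×10^8 + 5.72968×10^7)/2 = 1.932084×10^8 km.
On the circular orbit at r = 5.72968×10^7 km, v_c = √(μ/r) = 48.12 km/s.
Transfer-orbit speed at the same r (vis-viva, a = a_t): v_t = √[μ(2/r − 1/a_t)] = 62.80 km/s.
Δv₂ = |v_t − v_c| = |62.80 − 48.12| = 14.68 km/s.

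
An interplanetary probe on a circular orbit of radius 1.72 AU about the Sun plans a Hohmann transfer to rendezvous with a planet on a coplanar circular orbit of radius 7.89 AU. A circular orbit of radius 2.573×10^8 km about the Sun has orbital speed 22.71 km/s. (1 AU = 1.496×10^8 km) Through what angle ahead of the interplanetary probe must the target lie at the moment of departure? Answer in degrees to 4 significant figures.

From the circular-orbit relation v² = μ/r at r = 2.573×10^8 km: μ = v²r = (22.71)² × 2.573×10^8 = 1.32701×10^11 km³/s².
In km: r₁ = 1.72 × 1.496×10^8 = 2.57312×10^8 km; r₂ = 7.89 × 1.496×10^8 = 1.180344×10^9 km.
The Hohmann ellipse has a_t = (r₁ + r₂)/2 = 7.18828×10^8 km.
Transfer time t = π√(a_t³/μ) = 1.6621×10^8 s.
Target angular speed ω₂ = √(μ/r₂³) = 8.9831×10^-9 rad/s.
Angle swept by the target during transfer: ω₂·t = 1.4931 rad = 85.55°.
The interplanetary probe traverses 180° on the transfer ellipse, so the target must lead by 180° − 85.55° = 94.45°.

φ = 94.45°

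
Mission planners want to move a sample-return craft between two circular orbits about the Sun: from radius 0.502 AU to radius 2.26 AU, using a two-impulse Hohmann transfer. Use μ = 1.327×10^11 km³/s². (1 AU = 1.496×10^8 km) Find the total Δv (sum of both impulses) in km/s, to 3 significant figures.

In km: r₁ = 0.502 × 1.496×10^8 = 7.50992×10^7 km; r₂ = 2.26 × 1.496×10^8 = 3.38096×10^8 km.
Semi-major axis of the transfer orbit: a_t = (7.50992×10^7 + 3.38096×10^8)/2 = 2.065976×10^8 km.
At r₁ the circular-orbit speed is v₁ = √(μ/r₁) = 42.036 km/s.
Transfer-orbit speed at r₁ (v² = μ(2/r − 1/a)): v_p = √[μ(2/r₁ − 1/a_t)] = 53.774 km/s.
First burn Δv₁ = |v_p − v₁| = 11.74 km/s.
At r₂, v₂ = √(μ/r₂) = 19.8114 km/s.
Transfer-orbit speed at r₂: v_a = √[μ(2/r₂ − 1/a_t)] = 11.9446 km/s.
Second burn Δv₂ = |v₂ − v_a| = 7.867 km/s.
Total Δv = Δv₁ + Δv₂ = 19.61 km/s.

Δv = 19.6 km/s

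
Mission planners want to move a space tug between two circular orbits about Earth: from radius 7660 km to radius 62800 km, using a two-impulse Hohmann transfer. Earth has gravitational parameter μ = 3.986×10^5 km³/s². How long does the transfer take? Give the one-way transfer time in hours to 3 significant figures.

t = 9.14 hours

The Hohmann ellipse has a_t = (r₁ + r₂)/2 = 35230 km.
Transfer time t = π√(a_t³/μ) = π√((35230)³ / 3.986×10^5) = 32900 s.
Converting: 32900 s ÷ 3600 s/hour = 9.14 hours.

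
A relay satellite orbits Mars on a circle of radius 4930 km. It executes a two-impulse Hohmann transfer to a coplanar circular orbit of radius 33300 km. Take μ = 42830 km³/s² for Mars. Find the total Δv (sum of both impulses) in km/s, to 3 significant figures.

Δv = 1.50 km/s

The Hohmann ellipse has a_t = (r₁ + r₂)/2 = 19115 km.
At r₁ the circular-orbit speed is v₁ = √(μ/r₁) = 2.9475 km/s.
On the transfer ellipse at r₁, vis-viva equation gives v_p = √[μ(2/r₁ − 1/a_t)] = 3.8903 km/s.
First burn Δv₁ = |v_p − v₁| = 0.9428 km/s.
At r₂, v₂ = √(μ/r₂) = 1.13410 km/s.
Transfer-orbit speed at r₂: v_a = √[μ(2/r₂ − 1/a_t)] = 0.575955 km/s.
Second burn Δv₂ = |v₂ − v_a| = 0.5581 km/s.
Total Δv = Δv₁ + Δv₂ = 1.501 km/s.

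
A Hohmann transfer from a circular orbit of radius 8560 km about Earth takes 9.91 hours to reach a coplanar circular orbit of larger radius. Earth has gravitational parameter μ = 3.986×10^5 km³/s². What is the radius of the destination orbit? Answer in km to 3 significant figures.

Transfer time t = 9.91 hours = 35676 s, and t = π√(a_t³/μ).
So a_t = (μ t²/π²)^(1/3) = (3.986×10^5 × (35676)² / π²)^(1/3) = 37182 km.
Since a_t = (r₁ + r₂)/2, r₂ = 2a_t − r₁ = 2×37182 − 8560 = 65804 km.

r₂ = 65800 km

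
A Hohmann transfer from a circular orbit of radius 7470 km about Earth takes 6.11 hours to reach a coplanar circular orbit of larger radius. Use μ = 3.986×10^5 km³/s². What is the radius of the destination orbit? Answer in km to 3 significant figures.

r₂ = 46400 km

Transfer time t = 6.11 hours = 21996 s, and t = π√(a_t³/μ).
So a_t = (μ t²/π²)^(1/3) = (3.986×10^5 × (21996)² / π²)^(1/3) = 26934 km.
Since a_t = (r₁ + r₂)/2, r₂ = 2a_t − r₁ = 2×26934 − 7470 = 46398 km.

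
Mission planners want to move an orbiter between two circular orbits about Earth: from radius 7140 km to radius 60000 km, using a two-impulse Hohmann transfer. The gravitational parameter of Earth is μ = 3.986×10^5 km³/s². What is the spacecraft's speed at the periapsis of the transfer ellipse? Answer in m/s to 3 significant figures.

Transfer-ellipse semi-major axis a_t = (r₁ + r₂)/2 = (7140 + 60000)/2 = 33570 km.
The periapsis of the transfer ellipse is at r = 7140 km.
Applying v² = μ(2/r − 1/a_t): v = 9.989 km/s.

v = 9990 m/s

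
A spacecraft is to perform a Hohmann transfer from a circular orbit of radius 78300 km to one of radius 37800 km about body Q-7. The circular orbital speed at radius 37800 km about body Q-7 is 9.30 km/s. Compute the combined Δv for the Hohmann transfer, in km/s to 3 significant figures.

From the circular-orbit relation v² = μ/r at r = 37800 km: μ = v²r = (9.30)² × 37800 = 3.26932×10^6 km³/s².
The Hohmann ellipse has a_t = (r₁ + r₂)/2 = 58050 km.
Circular speed at r₁: v₁ = √(μ/r₁) = √(3.26932×10^6/78300) = 6.4617 km/s.
On the transfer ellipse at r₁, v² = μ(2/r − 1/a) gives v_a = √[μ(2/r₁ − 1/a_t)] = 5.2143 km/s.
First burn Δv₁ = |v_a − v₁| = 1.247 km/s.
At r₂, v₂ = √(μ/r₂) = 9.3000 km/s.
Transfer-orbit speed at r₂: v_p = √[μ(2/r₂ − 1/a_t)] = 10.801 km/s.
Second burn Δv₂ = |v₂ − v_p| = 1.501 km/s.
Total Δv = Δv₁ + Δv₂ = 2.748 km/s.

Δv = 2.75 km/s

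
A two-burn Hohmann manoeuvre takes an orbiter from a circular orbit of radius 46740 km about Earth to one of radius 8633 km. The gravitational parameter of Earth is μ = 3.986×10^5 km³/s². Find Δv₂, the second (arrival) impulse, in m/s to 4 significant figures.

Δv₂ = 2034 m/s

Semi-major axis of the transfer orbit: a_t = (46740 + 8633)/2 = 27686.5 km.
Circular speed at r = 8633 km: v_c = √(μ/r) = 6.795 km/s.
Vis-viva on the transfer ellipse at r = 8633 km gives v_t = √[μ(2/r − 1/a_t)] = 8.829 km/s.
Δv₂ = |v_t − v_c| = |8.829 − 6.795| = 2.034 km/s.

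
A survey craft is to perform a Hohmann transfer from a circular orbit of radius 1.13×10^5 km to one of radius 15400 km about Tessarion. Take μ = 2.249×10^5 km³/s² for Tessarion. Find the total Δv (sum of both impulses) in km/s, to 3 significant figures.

The Hohmann ellipse has a_t = (r₁ + r₂)/2 = 64200 km.
At r₁ the circular-orbit speed is v₁ = √(μ/r₁) = 1.41077 km/s.
On the transfer ellipse at r₁, vis-viva equation gives v_a = √[μ(2/r₁ − 1/a_t)] = 0.690953 km/s.
First burn Δv₁ = |v_a − v₁| = 0.7198 km/s.
At r₂, v₂ = √(μ/r₂) = 3.822 km/s.
Transfer-orbit speed at r₂: v_p = √[μ(2/r₂ − 1/a_t)] = 5.070 km/s.
Second burn Δv₂ = |v₂ − v_p| = 1.248 km/s.
Total Δv = Δv₁ + Δv₂ = 1.968 km/s.

Δv = 1.97 km/s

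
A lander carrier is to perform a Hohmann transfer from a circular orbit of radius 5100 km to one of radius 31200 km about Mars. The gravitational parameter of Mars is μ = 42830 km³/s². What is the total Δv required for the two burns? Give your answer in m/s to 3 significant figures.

Δv = 1450 m/s

The Hohmann ellipse has a_t = (r₁ + r₂)/2 = 18150 km.
Circular speed at r₁: v₁ = √(μ/r₁) = √(42830/5100) = 2.8979 km/s.
On the transfer ellipse at r₁, vis-viva gives v_p = √[μ(2/r₁ − 1/a_t)] = 3.7995 km/s.
First burn Δv₁ = |v_p − v₁| = 0.9016 km/s.
At r₂, v₂ = √(μ/r₂) = 1.17165 km/s.
Transfer-orbit speed at r₂: v_a = √[μ(2/r₂ − 1/a_t)] = 0.621074 km/s.
Second burn Δv₂ = |v₂ − v_a| = 0.5506 km/s.
Total Δv = Δv₁ + Δv₂ = 1.452 km/s.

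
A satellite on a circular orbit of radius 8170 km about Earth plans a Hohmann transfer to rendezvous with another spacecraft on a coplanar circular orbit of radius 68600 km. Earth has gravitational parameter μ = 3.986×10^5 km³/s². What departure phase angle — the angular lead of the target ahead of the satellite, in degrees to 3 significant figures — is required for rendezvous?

Semi-major axis of the transfer orbit: a_t = (8170 + 68600)/2 = 38385 km.
Transfer time t = π√(a_t³/μ) = 37420 s.
The target's mean motion on its circular orbit is ω₂ = √(μ/r₂³) = 3.514×10^-5 rad/s.
Angle swept by the target during transfer: ω₂·t = 1.315 rad = 75.34°.
Arrival is 180° from departure on the ellipse, so φ = 180° − 75.34° = 105°.

φ = 105°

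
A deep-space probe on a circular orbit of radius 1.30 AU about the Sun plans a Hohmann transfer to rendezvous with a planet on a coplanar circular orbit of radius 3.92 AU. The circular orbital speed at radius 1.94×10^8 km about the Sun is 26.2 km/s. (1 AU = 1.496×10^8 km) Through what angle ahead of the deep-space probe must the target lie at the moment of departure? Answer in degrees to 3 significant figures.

From the circular-orbit relation v² = μ/r at r = 1.94×10^8 km: μ = v²r = (26.2)² × 1.94×10^8 = 1.33169×10^11 km³/s².
In km: r₁ = 1.30 × 1.496×10^8 = 1.9448×10^8 km; r₂ = 3.92 × 1.496×10^8 = 5.86432×10^8 km.
Semi-major axis of the transfer orbit: a_t = (1.9448×10^8 + 5.86432×10^8)/2 = 3.90456×10^8 km.
Transfer time t = π√(a_t³/μ) = 6.6421×10^7 s.
Target angular speed ω₂ = √(μ/r₂³) = 2.5697×10^-8 rad/s.
Angle swept by the target during transfer: ω₂·t = 1.7068 rad = 97.79°.
Arrival is 180° from departure on the ellipse, so φ = 180° − 97.79° = 82.2°.

φ = 82.2°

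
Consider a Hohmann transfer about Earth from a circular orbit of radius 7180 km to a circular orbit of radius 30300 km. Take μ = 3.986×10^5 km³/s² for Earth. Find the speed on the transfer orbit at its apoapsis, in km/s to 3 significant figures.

v = 2.25 km/s

Transfer-ellipse semi-major axis a_t = (r₁ + r₂)/2 = (7180 + 30300)/2 = 18740 km.
At apoapsis, r = 30300 km.
From the vis-viva equation, v = √[μ(2/r − 1/a_t)] = 2.245 km/s.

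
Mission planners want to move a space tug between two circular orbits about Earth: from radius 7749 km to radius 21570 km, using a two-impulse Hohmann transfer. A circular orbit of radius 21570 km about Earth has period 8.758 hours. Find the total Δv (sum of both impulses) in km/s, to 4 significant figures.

Δv = 2.701 km/s

From Kepler's third law T² = 4π²r³/μ at r = 21570 km, T = 8.758 hours = 8.758 × 3600 s = 31528.8 s: μ = 4π²r³/T² = 3.98561×10^5 km³/s².
The Hohmann ellipse has a_t = (r₁ + r₂)/2 = 14659.5 km.
At r₁ the circular-orbit speed is v₁ = √(μ/r₁) = 7.1717 km/s.
On the transfer ellipse at r₁, vis-viva gives v_p = √[μ(2/r₁ − 1/a_t)] = 8.6994 km/s.
First burn Δv₁ = |v_p − v₁| = 1.528 km/s.
At r₂, v₂ = √(μ/r₂) = 4.2986 km/s.
Transfer-orbit speed at r₂: v_a = √[μ(2/r₂ − 1/a_t)] = 3.1253 km/s.
Second burn Δv₂ = |v₂ − v_a| = 1.173 km/s.
Δv = Δv₁ + Δv₂ = 1.528 + 1.173 = 2.701 km/s.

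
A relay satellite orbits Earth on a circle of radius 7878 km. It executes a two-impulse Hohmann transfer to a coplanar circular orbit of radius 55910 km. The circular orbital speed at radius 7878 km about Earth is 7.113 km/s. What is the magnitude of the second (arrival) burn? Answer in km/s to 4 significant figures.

From the circular-orbit relation v² = μ/r at r = 7878 km: μ = v²r = (7.113)² × 7878 = 3.98586×10^5 km³/s².
Semi-major axis of the transfer orbit: a_t = (7878 + 55910)/2 = 31894 km.
On the circular orbit at r = 55910 km, v_c = √(μ/r) = 2.670 km/s.
Transfer-orbit speed at the same r (vis-viva, a = a_t): v_t = √[μ(2/r − 1/a_t)] = 1.327 km/s.
Δv₂ = |v_t − v_c| = |1.327 − 2.670| = 1.343 km/s.

Δv₂ = 1.343 km/s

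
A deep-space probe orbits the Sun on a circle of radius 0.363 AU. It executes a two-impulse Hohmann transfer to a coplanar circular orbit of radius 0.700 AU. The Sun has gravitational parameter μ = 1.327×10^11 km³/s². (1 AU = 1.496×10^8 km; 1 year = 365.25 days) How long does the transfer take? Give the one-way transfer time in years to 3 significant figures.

t = 0.194 years

In km: r₁ = 0.363 × 1.496×10^8 = 5.43048×10^7 km; r₂ = 0.700 × 1.496×10^8 = 1.0472×10^8 km.
The Hohmann ellipse has a_t = (r₁ + r₂)/2 = 7.95124×10^7 km.
Half the transfer-orbit period gives t = π√(a_t³/μ) = 6.115×10^6 s.
Converting: 6.115×10^6 s ÷ 3.15576×10^7 s/year (365.25 × 86400) = 0.194 years.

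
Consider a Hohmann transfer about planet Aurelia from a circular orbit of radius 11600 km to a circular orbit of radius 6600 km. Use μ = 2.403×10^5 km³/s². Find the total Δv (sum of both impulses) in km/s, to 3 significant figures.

Δv = 1.45 km/s

Transfer-ellipse semi-major axis a_t = (r₁ + r₂)/2 = (11600 + 6600)/2 = 9100 km.
At r₁ the circular-orbit speed is v₁ = √(μ/r₁) = 4.5514 km/s.
Transfer-orbit speed at r₁ (vis-viva): v_a = √[μ(2/r₁ − 1/a_t)] = 3.8761 km/s.
First burn Δv₁ = |v_a − v₁| = 0.6753 km/s.
At r₂, v₂ = √(μ/r₂) = 6.0340 km/s.
Transfer-orbit speed at r₂: v_p = √[μ(2/r₂ − 1/a_t)] = 6.8126 km/s.
Second burn Δv₂ = |v₂ − v_p| = 0.7786 km/s.
Total Δv = Δv₁ + Δv₂ = 1.454 km/s.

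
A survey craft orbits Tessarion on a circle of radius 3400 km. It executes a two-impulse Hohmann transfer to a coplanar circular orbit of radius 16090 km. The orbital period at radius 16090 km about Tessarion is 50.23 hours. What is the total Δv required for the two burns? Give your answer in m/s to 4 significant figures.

From Kepler's third law T² = 4π²r³/μ at r = 16090 km, T = 50.23 hours = 50.23 × 3600 s = 1.80828×10^5 s: μ = 4π²r³/T² = 5029.17 km³/s².
Transfer-ellipse semi-major axis a_t = (r₁ + r₂)/2 = (3400 + 16090)/2 = 9745 km.
At r₁ the circular-orbit speed is v₁ = √(μ/r₁) = 1.2162 km/s.
On the transfer ellipse at r₁, v² = μ(2/r − 1/a) gives v_p = √[μ(2/r₁ − 1/a_t)] = 1.5628 km/s.
First burn Δv₁ = |v_p − v₁| = 0.3466 km/s.
Circular speed at r₂: v₂ = √(μ/r₂) = 0.559075 km/s.
Transfer-orbit speed at r₂: v_a = √[μ(2/r₂ − 1/a_t)] = 0.330232 km/s.
Second burn Δv₂ = |v₂ − v_a| = 0.2288 km/s.
Total Δv = Δv₁ + Δv₂ = 0.5754 km/s.

Δv = 575.4 m/s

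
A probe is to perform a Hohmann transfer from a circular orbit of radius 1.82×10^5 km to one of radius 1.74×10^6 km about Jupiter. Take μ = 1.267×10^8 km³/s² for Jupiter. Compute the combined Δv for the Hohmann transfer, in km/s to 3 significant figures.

Semi-major axis of the transfer orbit: a_t = (1.820×10^5 + 1.740×10^6)/2 = 9.610×10^5 km.
Circular speed at r₁: v₁ = √(μ/r₁) = √(1.267×10^8/1.820×10^5) = 26.385 km/s.
Transfer-orbit speed at r₁ (vis-viva equation): v_p = √[μ(2/r₁ − 1/a_t)] = 35.503 km/s.
First burn Δv₁ = |v_p − v₁| = 9.118 km/s.
At r₂, v₂ = √(μ/r₂) = 8.5332 km/s.
Transfer-orbit speed at r₂: v_a = √[μ(2/r₂ − 1/a_t)] = 3.7135 km/s.
Second burn Δv₂ = |v₂ − v_a| = 4.820 km/s.
Δv = Δv₁ + Δv₂ = 9.118 + 4.820 = 13.94 km/s.

Δv = 13.9 km/s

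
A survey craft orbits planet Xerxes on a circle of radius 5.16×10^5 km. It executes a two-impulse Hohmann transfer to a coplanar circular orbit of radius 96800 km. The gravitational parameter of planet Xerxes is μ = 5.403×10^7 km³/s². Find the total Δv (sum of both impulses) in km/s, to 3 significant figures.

Δv = 11.5 km/s

Transfer-ellipse semi-major axis a_t = (r₁ + r₂)/2 = (5.160×10^5 + 96800)/2 = 3.064×10^5 km.
At r₁ the circular-orbit speed is v₁ = √(μ/r₁) = 10.2328 km/s.
On the transfer ellipse at r₁, vis-viva equation gives v_a = √[μ(2/r₁ − 1/a_t)] = 5.75156 km/s.
First burn Δv₁ = |v_a − v₁| = 4.4812 km/s.
At r₂, v₂ = √(μ/r₂) = 23.62543 km/s.
Transfer-orbit speed at r₂: v_p = √[μ(2/r₂ − 1/a_t)] = 30.65916 km/s.
Second burn Δv₂ = |v₂ − v_p| = 7.0337 km/s.
Δv = Δv₁ + Δv₂ = 4.4812 + 7.0337 = 11.51 km/s.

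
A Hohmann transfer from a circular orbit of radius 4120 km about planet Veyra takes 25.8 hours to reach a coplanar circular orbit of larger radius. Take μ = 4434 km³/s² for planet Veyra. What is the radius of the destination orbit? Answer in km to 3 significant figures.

Transfer time t = 25.8 hours = 92880 s, and t = π√(a_t³/μ).
So a_t = (μ t²/π²)^(1/3) = (4434 × (92880)² / π²)^(1/3) = 15708 km.
Since a_t = (r₁ + r₂)/2, r₂ = 2a_t − r₁ = 2×15708 − 4120 = 27296 km.

r₂ = 27300 km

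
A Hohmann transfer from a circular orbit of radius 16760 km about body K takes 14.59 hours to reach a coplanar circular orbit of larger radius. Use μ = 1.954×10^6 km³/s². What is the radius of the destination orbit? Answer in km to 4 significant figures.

Transfer time t = 14.59 hours = 52524 s, and t = π√(a_t³/μ).
So a_t = (μ t²/π²)^(1/3) = (1.954×10^6 × (52524)² / π²)^(1/3) = 81742 km.
Since a_t = (r₁ + r₂)/2, r₂ = 2a_t − r₁ = 2×81742 − 16760 = 1.46724×10^5 km.

r₂ = 1.467×10^5 km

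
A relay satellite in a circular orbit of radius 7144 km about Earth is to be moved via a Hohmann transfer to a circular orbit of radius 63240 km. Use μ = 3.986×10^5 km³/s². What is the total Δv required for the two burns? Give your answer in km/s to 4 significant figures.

Semi-major axis of the transfer orbit: a_t = (7144 + 63240)/2 = 35192 km.
At r₁ the circular-orbit speed is v₁ = √(μ/r₁) = 7.46961 km/s.
Transfer-orbit speed at r₁ (vis-viva): v_p = √[μ(2/r₁ − 1/a_t)] = 10.0132 km/s.
First burn Δv₁ = |v_p − v₁| = 2.544 km/s.
Circular speed at r₂: v₂ = √(μ/r₂) = 2.5106 km/s.
Transfer-orbit speed at r₂: v_a = √[μ(2/r₂ − 1/a_t)] = 1.1312 km/s.
Second burn Δv₂ = |v₂ − v_a| = 1.379 km/s.
Total Δv = Δv₁ + Δv₂ = 3.923 km/s.

Δv = 3.923 km/s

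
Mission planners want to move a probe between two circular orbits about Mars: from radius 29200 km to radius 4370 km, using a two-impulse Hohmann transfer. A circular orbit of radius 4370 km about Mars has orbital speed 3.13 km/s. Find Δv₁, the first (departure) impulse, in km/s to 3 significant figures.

From the circular-orbit relation v² = μ/r at r = 4370 km: μ = v²r = (3.13)² × 4370 = 42812.5 km³/s².
The Hohmann ellipse has a_t = (r₁ + r₂)/2 = 16785 km.
On the circular orbit at r = 29200 km, v_c = √(μ/r) = 1.21086 km/s.
Vis-viva on the transfer ellipse at r = 29200 km gives v_t = √[μ(2/r − 1/a_t)] = 0.617837 km/s.
Δv₁ = |v_t − v_c| = |0.617837 − 1.21086| = 0.5930 km/s.

Δv₁ = 0.593 km/s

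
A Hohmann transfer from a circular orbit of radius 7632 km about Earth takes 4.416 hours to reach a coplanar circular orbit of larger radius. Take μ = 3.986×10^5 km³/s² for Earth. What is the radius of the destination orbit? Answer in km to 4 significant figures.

r₂ = 35750 km

Transfer time t = 4.416 hours = 15897.6 s, and t = π√(a_t³/μ).
So a_t = (μ t²/π²)^(1/3) = (3.986×10^5 × (15897.6)² / π²)^(1/3) = 21692 km.
Since a_t = (r₁ + r₂)/2, r₂ = 2a_t − r₁ = 2×21692 − 7632 = 35752 km.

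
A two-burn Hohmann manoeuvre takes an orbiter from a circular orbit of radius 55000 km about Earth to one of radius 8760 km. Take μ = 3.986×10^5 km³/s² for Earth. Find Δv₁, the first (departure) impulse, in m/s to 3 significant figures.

The Hohmann ellipse has a_t = (r₁ + r₂)/2 = 31880 km.
Circular speed at r = 55000 km: v_c = √(μ/r) = 2.692 km/s.
Vis-viva on the transfer ellipse at r = 55000 km gives v_t = √[μ(2/r − 1/a_t)] = 1.411 km/s.
Δv₁ = |v_t − v_c| = |1.411 − 2.692| = 1.281 km/s.

Δv₁ = 1280 m/s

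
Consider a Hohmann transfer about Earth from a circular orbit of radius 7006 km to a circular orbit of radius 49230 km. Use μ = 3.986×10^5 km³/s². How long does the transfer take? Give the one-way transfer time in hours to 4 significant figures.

t = 6.517 hours

Transfer-ellipse semi-major axis a_t = (r₁ + r₂)/2 = (7006 + 49230)/2 = 28118 km.
Half the transfer-orbit period gives t = π√(a_t³/μ) = 23460 s.
Converting: 23460 s ÷ 3600 s/hour = 6.517 hours.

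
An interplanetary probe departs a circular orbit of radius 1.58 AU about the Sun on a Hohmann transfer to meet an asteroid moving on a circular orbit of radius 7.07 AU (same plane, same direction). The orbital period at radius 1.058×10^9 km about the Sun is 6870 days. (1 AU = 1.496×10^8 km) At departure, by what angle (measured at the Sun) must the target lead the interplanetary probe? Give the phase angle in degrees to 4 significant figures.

From Kepler's third law T² = 4π²r³/μ at r = 1.058×10^9 km, T = 6870 days = 6870 × 86400 s = 5.93568×10^8 s: μ = 4π²r³/T² = 1.32701×10^11 km³/s².
In km: r₁ = 1.58 × 1.496×10^8 = 2.36368×10^8 km; r₂ = 7.07 × 1.496×10^8 = 1.057672×10^9 km.
The Hohmann ellipse has a_t = (r₁ + r₂)/2 = 6.4702×10^8 km.
Transfer time t = π√(a_t³/μ) = 1.419×10^8 s.
The target's mean motion on its circular orbit is ω₂ = √(μ/r₂³) = 1.059×10^-8 rad/s.
Angle swept by the target during transfer: ω₂·t = 1.503 rad = 86.12°.
The interplanetary probe traverses 180° on the transfer ellipse, so the target must lead by 180° − 86.12° = 93.88°.

φ = 93.88°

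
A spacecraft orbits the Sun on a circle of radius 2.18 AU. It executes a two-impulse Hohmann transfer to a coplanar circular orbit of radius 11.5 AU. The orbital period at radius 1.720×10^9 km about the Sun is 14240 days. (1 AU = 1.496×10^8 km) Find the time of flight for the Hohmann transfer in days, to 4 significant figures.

t = 3267 days

From Kepler's third law T² = 4π²r³/μ at r = 1.720×10^9 km, T = 14240 days = 14240 × 86400 s = 1.230336×10^9 s: μ = 4π²r³/T² = 1.32708×10^11 km³/s².
In km: r₁ = 2.18 × 1.496×10^8 = 3.26128×10^8 km; r₂ = 11.5 × 1.496×10^8 = 1.7204×10^9 km.
Transfer-ellipse semi-major axis a_t = (r₁ + r₂)/2 = (3.26128×10^8 + 1.7204×10^9)/2 = 1.023264×10^9 km.
By Kepler's third law the transfer-orbit period is T = 2π√(a_t³/μ), so t = T/2 = 2.823×10^8 s.
Converting: 2.823×10^8 s ÷ 86400 s/day = 3267 days.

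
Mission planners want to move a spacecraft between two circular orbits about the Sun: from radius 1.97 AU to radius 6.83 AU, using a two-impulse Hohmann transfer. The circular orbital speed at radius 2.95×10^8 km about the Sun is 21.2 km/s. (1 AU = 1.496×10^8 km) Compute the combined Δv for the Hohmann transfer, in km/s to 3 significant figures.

From the circular-orbit relation v² = μ/r at r = 2.95×10^8 km: μ = v²r = (21.2)² × 2.95×10^8 = 1.32585×10^11 km³/s².
In km: r₁ = 1.97 × 1.496×10^8 = 2.94712×10^8 km; r₂ = 6.83 × 1.496×10^8 = 1.021768×10^9 km.
Transfer-ellipse semi-major axis a_t = (r₁ + r₂)/2 = (2.94712×10^8 + 1.021768×10^9)/2 = 6.5824×10^8 km.
Circular speed at r₁: v₁ = √(μ/r₁) = √(1.32585×10^11/2.94712×10^8) = 21.210 km/s.
On the transfer ellipse at r₁, vis-viva equation gives v_p = √[μ(2/r₁ − 1/a_t)] = 26.426 km/s.
First burn Δv₁ = |v_p − v₁| = 5.216 km/s.
Circular speed at r₂: v₂ = √(μ/r₂) = 11.391 km/s.
Transfer-orbit speed at r₂: v_a = √[μ(2/r₂ − 1/a_t)] = 7.6222 km/s.
Second burn Δv₂ = |v₂ − v_a| = 3.769 km/s.
Total Δv = Δv₁ + Δv₂ = 8.985 km/s.

Δv = 8.98 km/s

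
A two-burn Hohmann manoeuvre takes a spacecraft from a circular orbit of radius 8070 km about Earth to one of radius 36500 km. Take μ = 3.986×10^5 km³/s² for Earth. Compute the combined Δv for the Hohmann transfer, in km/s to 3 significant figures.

Δv = 3.28 km/s

Semi-major axis of the transfer orbit: a_t = (8070 + 36500)/2 = 22285 km.
Circular speed at r₁: v₁ = √(μ/r₁) = √(3.986×10^5/8070) = 7.028 km/s.
Transfer-orbit speed at r₁ (vis-viva): v_p = √[μ(2/r₁ − 1/a_t)] = 8.994 km/s.
First burn Δv₁ = |v_p − v₁| = 1.966 km/s.
At r₂, v₂ = √(μ/r₂) = 3.305 km/s.
Transfer-orbit speed at r₂: v_a = √[μ(2/r₂ − 1/a_t)] = 1.989 km/s.
Second burn Δv₂ = |v₂ − v_a| = 1.316 km/s.
Total Δv = Δv₁ + Δv₂ = 3.282 km/s.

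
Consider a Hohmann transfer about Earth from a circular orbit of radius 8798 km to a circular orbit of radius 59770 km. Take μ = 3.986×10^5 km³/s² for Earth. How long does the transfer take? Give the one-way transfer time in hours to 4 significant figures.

Transfer-ellipse semi-major axis a_t = (r₁ + r₂)/2 = (8798 + 59770)/2 = 34284 km.
Half the transfer-orbit period gives t = π√(a_t³/μ) = 31588 s.
Converting: 31588 s ÷ 3600 s/hour = 8.774 hours.

t = 8.774 hours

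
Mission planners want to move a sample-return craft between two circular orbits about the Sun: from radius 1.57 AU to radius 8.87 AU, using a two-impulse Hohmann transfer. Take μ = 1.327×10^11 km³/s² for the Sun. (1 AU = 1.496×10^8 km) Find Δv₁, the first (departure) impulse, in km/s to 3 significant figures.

In km: r₁ = 1.57 × 1.496×10^8 = 2.34872×10^8 km; r₂ = 8.87 × 1.496×10^8 = 1.326952×10^9 km.
Transfer-ellipse semi-major axis a_t = (r₁ + r₂)/2 = (2.34872×10^8 + 1.326952×10^9)/2 = 7.80912×10^8 km.
Circular speed at r = 2.34872×10^8 km: v_c = √(μ/r) = 23.7695 km/s.
Transfer-orbit speed at the same r (vis-viva, a = a_t): v_t = √[μ(2/r − 1/a_t)] = 30.9846 km/s.
Δv₁ = |v_t − v_c| = |30.9846 − 23.7695| = 7.215 km/s.

Δv₁ = 7.22 km/s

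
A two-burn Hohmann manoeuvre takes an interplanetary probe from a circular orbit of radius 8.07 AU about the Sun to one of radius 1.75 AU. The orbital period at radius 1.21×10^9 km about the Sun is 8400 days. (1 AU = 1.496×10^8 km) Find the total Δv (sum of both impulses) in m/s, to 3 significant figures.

From Kepler's third law T² = 4π²r³/μ at r = 1.21×10^9 km, T = 8400 days = 8400 × 86400 s = 7.2576×10^8 s: μ = 4π²r³/T² = 1.32779×10^11 km³/s².
In km: r₁ = 8.07 × 1.496×10^8 = 1.207272×10^9 km; r₂ = 1.75 × 1.496×10^8 = 2.618×10^8 km.
Semi-major axis of the transfer orbit: a_t = (1.207272×10^9 + 2.618×10^8)/2 = 7.34536×10^8 km.
Circular speed at r₁: v₁ = √(μ/r₁) = √(1.32779×10^11/1.207272×10^9) = 10.487 km/s.
Transfer-orbit speed at r₁ (v² = μ(2/r − 1/a)): v_a = √[μ(2/r₁ − 1/a_t)] = 6.2610 km/s.
First burn Δv₁ = |v_a − v₁| = 4.226 km/s.
At r₂, v₂ = √(μ/r₂) = 22.521 km/s.
Transfer-orbit speed at r₂: v_p = √[μ(2/r₂ − 1/a_t)] = 28.872 km/s.
Second burn Δv₂ = |v₂ − v_p| = 6.351 km/s.
Δv = Δv₁ + Δv₂ = 4.226 + 6.351 = 10.58 km/s.

Δv = 10600 m/s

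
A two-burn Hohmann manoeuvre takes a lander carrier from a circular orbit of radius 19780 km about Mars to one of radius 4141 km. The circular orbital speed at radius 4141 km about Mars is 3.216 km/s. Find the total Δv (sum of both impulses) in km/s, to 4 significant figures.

From the circular-orbit relation v² = μ/r at r = 4141 km: μ = v²r = (3.216)² × 4141 = 42828.9 km³/s².
Transfer-ellipse semi-major axis a_t = (r₁ + r₂)/2 = (19780 + 4141)/2 = 11960.5 km.
At r₁ the circular-orbit speed is v₁ = √(μ/r₁) = 1.47148 km/s.
On the transfer ellipse at r₁, vis-viva equation gives v_a = √[μ(2/r₁ − 1/a_t)] = 0.865832 km/s.
First burn Δv₁ = |v_a − v₁| = 0.60565 km/s.
Circular speed at r₂: v₂ = √(μ/r₂) = 3.21600 km/s.
Transfer-orbit speed at r₂: v_p = √[μ(2/r₂ − 1/a_t)] = 4.13575 km/s.
Second burn Δv₂ = |v₂ − v_p| = 0.91975 km/s.
Δv = Δv₁ + Δv₂ = 0.60565 + 0.91975 = 1.525 km/s.

Δv = 1.525 km/s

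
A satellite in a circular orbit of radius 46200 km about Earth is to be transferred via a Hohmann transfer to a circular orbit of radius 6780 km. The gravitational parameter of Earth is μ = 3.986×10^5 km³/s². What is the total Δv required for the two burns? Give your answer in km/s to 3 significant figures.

Transfer-ellipse semi-major axis a_t = (r₁ + r₂)/2 = (46200 + 6780)/2 = 26490 km.
At r₁ the circular-orbit speed is v₁ = √(μ/r₁) = 2.9373 km/s.
Transfer-orbit speed at r₁ (vis-viva): v_a = √[μ(2/r₁ − 1/a_t)] = 1.4860 km/s.
First burn Δv₁ = |v_a − v₁| = 1.4513 km/s.
Circular speed at r₂: v₂ = √(μ/r₂) = 7.66750 km/s.
Transfer-orbit speed at r₂: v_p = √[μ(2/r₂ − 1/a_t)] = 10.1259 km/s.
Second burn Δv₂ = |v₂ − v_p| = 2.4584 km/s.
Total Δv = Δv₁ + Δv₂ = 3.910 km/s.

Δv = 3.91 km/s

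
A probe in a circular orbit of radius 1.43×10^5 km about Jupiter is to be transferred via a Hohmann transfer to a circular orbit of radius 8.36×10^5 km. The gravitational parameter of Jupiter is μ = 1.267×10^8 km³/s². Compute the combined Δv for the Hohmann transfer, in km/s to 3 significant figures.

Δv = 14.8 km/s

Semi-major axis of the transfer orbit: a_t = (1.430×10^5 + 8.360×10^5)/2 = 4.895×10^5 km.
Circular speed at r₁: v₁ = √(μ/r₁) = √(1.267×10^8/1.430×10^5) = 29.766 km/s.
On the transfer ellipse at r₁, v² = μ(2/r − 1/a) gives v_p = √[μ(2/r₁ − 1/a_t)] = 38.900 km/s.
First burn Δv₁ = |v_p − v₁| = 9.134 km/s.
Circular speed at r₂: v₂ = √(μ/r₂) = 12.311 km/s.
Transfer-orbit speed at r₂: v_a = √[μ(2/r₂ − 1/a_t)] = 6.6539 km/s.
Second burn Δv₂ = |v₂ − v_a| = 5.657 km/s.
Δv = Δv₁ + Δv₂ = 9.134 + 5.657 = 14.79 km/s.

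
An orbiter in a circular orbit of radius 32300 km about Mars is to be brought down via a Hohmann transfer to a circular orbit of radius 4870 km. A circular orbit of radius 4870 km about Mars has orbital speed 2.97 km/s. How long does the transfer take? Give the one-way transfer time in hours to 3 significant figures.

t = 10.7 hours

From the circular-orbit relation v² = μ/r at r = 4870 km: μ = v²r = (2.97)² × 4870 = 42957.8 km³/s².
Semi-major axis of the transfer orbit: a_t = (32300 + 4870)/2 = 18585 km.
By Kepler's third law the transfer-orbit period is T = 2π√(a_t³/μ), so t = T/2 = 38400 s.
Converting: 38400 s ÷ 3600 s/hour = 10.7 hours.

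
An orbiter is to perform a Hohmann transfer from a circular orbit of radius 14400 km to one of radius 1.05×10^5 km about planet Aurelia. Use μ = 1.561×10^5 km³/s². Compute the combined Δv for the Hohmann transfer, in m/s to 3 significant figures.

Δv = 1690 m/s

Transfer-ellipse semi-major axis a_t = (r₁ + r₂)/2 = (14400 + 1.050×10^5)/2 = 59700 km.
At r₁ the circular-orbit speed is v₁ = √(μ/r₁) = 3.292 km/s.
Transfer-orbit speed at r₁ (vis-viva): v_p = √[μ(2/r₁ − 1/a_t)] = 4.366 km/s.
First burn Δv₁ = |v_p − v₁| = 1.0740 km/s.
At r₂, v₂ = √(μ/r₂) = 1.21929 km/s.
Transfer-orbit speed at r₂: v_a = √[μ(2/r₂ − 1/a_t)] = 0.598826 km/s.
Second burn Δv₂ = |v₂ − v_a| = 0.62046 km/s.
Δv = Δv₁ + Δv₂ = 1.0740 + 0.62046 = 1.694 km/s.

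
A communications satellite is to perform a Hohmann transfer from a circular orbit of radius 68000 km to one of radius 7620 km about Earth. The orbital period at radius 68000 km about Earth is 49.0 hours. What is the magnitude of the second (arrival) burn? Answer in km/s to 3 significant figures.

Δv₂ = 2.47 km/s

From Kepler's third law T² = 4π²r³/μ at r = 68000 km, T = 49.0 hours = 49.0 × 3600 s = 1.764×10^5 s: μ = 4π²r³/T² = 3.98923×10^5 km³/s².
The Hohmann ellipse has a_t = (r₁ + r₂)/2 = 37810 km.
On the circular orbit at r = 7620 km, v_c = √(μ/r) = 7.235 km/s.
Vis-viva on the transfer ellipse at r = 7620 km gives v_t = √[μ(2/r − 1/a_t)] = 9.703 km/s.
Δv₂ = |v_t − v_c| = |9.703 − 7.235| = 2.468 km/s.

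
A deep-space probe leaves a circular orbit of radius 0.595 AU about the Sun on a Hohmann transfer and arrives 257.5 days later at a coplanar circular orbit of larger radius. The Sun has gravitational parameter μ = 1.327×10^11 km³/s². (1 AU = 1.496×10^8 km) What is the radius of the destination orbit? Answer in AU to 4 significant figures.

r₂ = 1.920 AU

In km: r₁ = 0.595 × 1.496×10^8 = 8.9012×10^7 km.
Transfer time t = 257.5 days = 2.2248×10^7 s, and t = π√(a_t³/μ).
So a_t = (μ t²/π²)^(1/3) = (1.327×10^11 × (2.2248×10^7)² / π²)^(1/3) = 1.8810×10^8 km.
Since a_t = (r₁ + r₂)/2, r₂ = 2a_t − r₁ = 2×1.8810×10^8 − 8.9012×10^7 = 2.87188×10^8 km.
In AU: r₂ = 2.87188×10^8 / 1.496×10^8 = 1.920 AU.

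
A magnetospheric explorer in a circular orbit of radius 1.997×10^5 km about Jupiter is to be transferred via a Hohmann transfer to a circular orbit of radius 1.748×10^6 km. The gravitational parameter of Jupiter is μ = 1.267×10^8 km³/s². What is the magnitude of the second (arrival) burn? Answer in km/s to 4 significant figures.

Transfer-ellipse semi-major axis a_t = (r₁ + r₂)/2 = (1.997×10^5 + 1.748×10^6)/2 = 9.7385×10^5 km.
Circular speed at r = 1.748×10^6 km: v_c = √(μ/r) = 8.5137 km/s.
Vis-viva on the transfer ellipse at r = 1.748×10^6 km gives v_t = √[μ(2/r − 1/a_t)] = 3.8553 km/s.
Δv₂ = |v_t − v_c| = |3.8553 − 8.5137| = 4.658 km/s.

Δv₂ = 4.658 km/s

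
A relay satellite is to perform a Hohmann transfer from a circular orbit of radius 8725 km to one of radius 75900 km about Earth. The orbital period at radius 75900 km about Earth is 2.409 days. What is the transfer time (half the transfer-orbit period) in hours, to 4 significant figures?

t = 12.03 hours

From Kepler's third law T² = 4π²r³/μ at r = 75900 km, T = 2.409 days = 2.409 × 86400 s = 2.081376×10^5 s: μ = 4π²r³/T² = 3.98459×10^5 km³/s².
The Hohmann ellipse has a_t = (r₁ + r₂)/2 = 42312.5 km.
By Kepler's third law the transfer-orbit period is T = 2π√(a_t³/μ), so t = T/2 = 43320 s.
Converting: 43320 s ÷ 3600 s/hour = 12.03 hours.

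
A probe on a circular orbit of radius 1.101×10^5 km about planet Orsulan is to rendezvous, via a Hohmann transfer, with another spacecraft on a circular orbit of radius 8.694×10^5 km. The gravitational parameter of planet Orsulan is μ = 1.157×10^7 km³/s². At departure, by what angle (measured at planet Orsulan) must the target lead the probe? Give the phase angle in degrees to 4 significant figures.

Semi-major axis of the transfer orbit: a_t = (1.101×10^5 + 8.694×10^5)/2 = 4.8975×10^5 km.
Transfer time t = π√(a_t³/μ) = 3.16552×10^5 s.
The target's mean motion on its circular orbit is ω₂ = √(μ/r₂³) = 4.19602×10^-6 rad/s.
Angle swept by the target during transfer: ω₂·t = 1.32826 rad = 76.10°.
Arrival is 180° from departure on the ellipse, so φ = 180° − 76.10° = 103.9°.

φ = 103.9°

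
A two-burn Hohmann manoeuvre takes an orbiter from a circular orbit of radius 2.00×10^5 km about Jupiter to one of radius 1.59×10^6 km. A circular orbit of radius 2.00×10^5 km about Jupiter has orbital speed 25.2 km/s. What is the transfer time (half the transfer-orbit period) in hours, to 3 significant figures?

From the circular-orbit relation v² = μ/r at r = 2.00×10^5 km: μ = v²r = (25.2)² × 2.00×10^5 = 1.27008×10^8 km³/s².
The Hohmann ellipse has a_t = (r₁ + r₂)/2 = 8.950×10^5 km.
By Kepler's third law the transfer-orbit period is T = 2π√(a_t³/μ), so t = T/2 = 2.360×10^5 s.
Converting: 2.360×10^5 s ÷ 3600 s/hour = 65.6 hours.

t = 65.6 hours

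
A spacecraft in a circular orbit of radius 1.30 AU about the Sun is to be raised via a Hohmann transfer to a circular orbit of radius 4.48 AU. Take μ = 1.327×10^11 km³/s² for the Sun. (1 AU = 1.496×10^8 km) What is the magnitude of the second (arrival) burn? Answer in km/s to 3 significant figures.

In km: r₁ = 1.30 × 1.496×10^8 = 1.9448×10^8 km; r₂ = 4.48 × 1.496×10^8 = 6.70208×10^8 km.
The Hohmann ellipse has a_t = (r₁ + r₂)/2 = 4.32344×10^8 km.
Circular speed at r = 6.70208×10^8 km: v_c = √(μ/r) = 14.071 km/s.
Transfer-orbit speed at the same r (vis-viva, a = a_t): v_t = √[μ(2/r − 1/a_t)] = 9.4374 km/s.
Δv₂ = |v_t − v_c| = |9.4374 − 14.071| = 4.634 km/s.

Δv₂ = 4.63 km/s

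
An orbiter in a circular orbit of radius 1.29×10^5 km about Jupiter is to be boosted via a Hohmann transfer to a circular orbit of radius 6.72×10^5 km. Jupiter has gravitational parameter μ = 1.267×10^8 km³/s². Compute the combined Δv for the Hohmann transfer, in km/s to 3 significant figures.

Δv = 15.2 km/s

Transfer-ellipse semi-major axis a_t = (r₁ + r₂)/2 = (1.290×10^5 + 6.720×10^5)/2 = 4.005×10^5 km.
At r₁ the circular-orbit speed is v₁ = √(μ/r₁) = 31.3396 km/s.
Transfer-orbit speed at r₁ (vis-viva equation): v_p = √[μ(2/r₁ − 1/a_t)] = 40.5954 km/s.
First burn Δv₁ = |v_p − v₁| = 9.256 km/s.
Circular speed at r₂: v₂ = √(μ/r₂) = 13.731 km/s.
Transfer-orbit speed at r₂: v_a = √[μ(2/r₂ − 1/a_t)] = 7.7929 km/s.
Second burn Δv₂ = |v₂ − v_a| = 5.938 km/s.
Total Δv = Δv₁ + Δv₂ = 15.19 km/s.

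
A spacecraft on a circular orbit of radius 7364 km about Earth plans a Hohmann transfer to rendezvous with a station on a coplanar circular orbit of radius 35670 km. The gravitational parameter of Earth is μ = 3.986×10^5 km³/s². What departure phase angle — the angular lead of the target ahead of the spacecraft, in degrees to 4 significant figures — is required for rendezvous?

φ = 95.67°

Transfer-ellipse semi-major axis a_t = (r₁ + r₂)/2 = (7364 + 35670)/2 = 21517 km.
Transfer time t = π√(a_t³/μ) = 15706 s.
The target's mean motion on its circular orbit is ω₂ = √(μ/r₂³) = 9.3716×10^-5 rad/s.
Angle swept by the target during transfer: ω₂·t = 1.4719 rad = 84.33°.
Arrival is 180° from departure on the ellipse, so φ = 180° − 84.33° = 95.67°.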